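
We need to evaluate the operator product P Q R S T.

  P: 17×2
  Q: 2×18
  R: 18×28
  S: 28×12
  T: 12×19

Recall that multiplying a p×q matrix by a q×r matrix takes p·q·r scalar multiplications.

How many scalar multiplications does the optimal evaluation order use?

Adjacent pairs: PQ = 17·2·18 = 612; QR = 2·18·28 = 1008; RS = 18·28·12 = 6048; ST = 28·12·19 = 6384.
Length 3: P..R: k=1: 0+1008+17·2·28=1960; k=2: 612+0+17·18·28=9180 → min 1960 | Q..S: k=2: 0+6048+2·18·12=6480; k=3: 1008+0+2·28·12=1680 → min 1680 | R..T: k=3: 0+6384+18·28·19=15960; k=4: 6048+0+18·12·19=10152 → min 10152.
Length 4: P..S: k=1: 0+1680+17·2·12=2088; k=2: 612+6048+17·18·12=10332; k=3: 1960+0+17·28·12=7672 → min 2088 | Q..T: k=2: 0+10152+2·18·19=10836; k=3: 1008+6384+2·28·19=8456; k=4: 1680+0+2·12·19=2136 → min 2136.
Length 5: P..T: k=1: 0+2136+17·2·19=2782; k=2: 612+10152+17·18·19=16578; k=3: 1960+6384+17·28·19=17388; k=4: 2088+0+17·12·19=5964 → min 2782.
Optimal order: (P (((Q R) S) T)) with cost 2782.

2782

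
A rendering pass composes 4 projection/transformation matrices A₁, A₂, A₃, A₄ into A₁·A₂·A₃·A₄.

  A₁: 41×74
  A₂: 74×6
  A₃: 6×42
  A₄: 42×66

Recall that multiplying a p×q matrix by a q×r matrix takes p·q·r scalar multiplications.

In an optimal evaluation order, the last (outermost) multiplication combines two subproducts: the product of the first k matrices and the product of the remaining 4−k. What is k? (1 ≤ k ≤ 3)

Adjacent pairs: A₁A₂ = 41·74·6 = 18204; A₂A₃ = 74·6·42 = 18648; A₃A₄ = 6·42·66 = 16632.
Length 3: A₁..A₃: k=1: 0+18648+41·74·42=146076; k=2: 18204+0+41·6·42=28536 → min 28536 | A₂..A₄: k=2: 0+16632+74·6·66=45936; k=3: 18648+0+74·42·66=223776 → min 45936.
Top-level splits: k=1: (A₁..A₁)·(A₂..A₄) → 0+45936+41·74·66 = 246180; k=2: (A₁..A₂)·(A₃..A₄) → 18204+16632+41·6·66 = 51072; k=3: (A₁..A₃)·(A₄..A₄) → 28536+0+41·42·66 = 142188.
Best split is after A₂, i.e. k = 2.

2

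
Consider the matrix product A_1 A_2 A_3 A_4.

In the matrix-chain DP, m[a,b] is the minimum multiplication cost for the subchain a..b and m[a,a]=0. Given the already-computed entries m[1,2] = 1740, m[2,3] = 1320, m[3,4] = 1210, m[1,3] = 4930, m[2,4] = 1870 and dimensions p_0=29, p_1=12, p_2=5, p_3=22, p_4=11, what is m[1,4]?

m[1,4] = min over k∈[1,3] of m[1,k]+m[k+1,4]+p_{0}·p_k·p_{4}.
k=1: 0 + 1870 + 29·12·11 = 5698; k=2: 1740 + 1210 + 29·5·11 = 4545; k=3: 4930 + 0 + 29·22·11 = 11948.
Minimum: 4545 at k=2.

4545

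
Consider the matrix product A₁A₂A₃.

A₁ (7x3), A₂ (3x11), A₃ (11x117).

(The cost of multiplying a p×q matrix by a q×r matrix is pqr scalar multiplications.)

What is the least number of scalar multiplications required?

6318

Order (A₁(A₂A₃)): (A₂A₃): 3×11 by 11×117 → 3×117, cost 3·11·117 = 3861; (A₁(A₂A₃)): 7×3 by 3×117 → 7×117, cost 7·3·117 = 2457; cumulative 6318. Total 6318.
Order ((A₁A₂)A₃): (A₁A₂): 7×3 by 3×11 → 7×11, cost 7·3·11 = 231; ((A₁A₂)A₃): 7×11 by 11×117 → 7×117, cost 7·11·117 = 9009; cumulative 9240. Total 9240.
Minimum: 6318.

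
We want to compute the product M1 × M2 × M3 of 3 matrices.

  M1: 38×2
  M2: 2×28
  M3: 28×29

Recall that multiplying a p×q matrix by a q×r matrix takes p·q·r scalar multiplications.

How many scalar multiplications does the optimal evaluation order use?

3828

Order (M1 × (M2 × M3)): (M2 × M3): 2×28 by 28×29 → 2×29, cost 2·28·29 = 1624; (M1 × (M2 × M3)): 38×2 by 2×29 → 38×29, cost 38·2·29 = 2204; cumulative 3828. Total 3828.
Order ((M1 × M2) × M3): (M1 × M2): 38×2 by 2×28 → 38×28, cost 38·2·28 = 2128; ((M1 × M2) × M3): 38×28 by 28×29 → 38×29, cost 38·28·29 = 30856; cumulative 32984. Total 32984.
Minimum: 3828.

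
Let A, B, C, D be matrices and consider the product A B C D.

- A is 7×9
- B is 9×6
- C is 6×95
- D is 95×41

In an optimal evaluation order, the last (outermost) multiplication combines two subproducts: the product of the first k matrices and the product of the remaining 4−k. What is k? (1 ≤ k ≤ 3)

Adjacent pairs: AB = 7·9·6 = 378; BC = 9·6·95 = 5130; CD = 6·95·41 = 23370.
Length 3: A..C: k=1: 0+5130+7·9·95=11115; k=2: 378+0+7·6·95=4368 → min 4368 | B..D: k=2: 0+23370+9·6·41=25584; k=3: 5130+0+9·95·41=40185 → min 25584.
Top-level splits: k=1: (A..A)·(B..D) → 0+25584+7·9·41 = 28167; k=2: (A..B)·(C..D) → 378+23370+7·6·41 = 25470; k=3: (A..C)·(D..D) → 4368+0+7·95·41 = 31633.
Best split is after B, i.e. k = 2.

2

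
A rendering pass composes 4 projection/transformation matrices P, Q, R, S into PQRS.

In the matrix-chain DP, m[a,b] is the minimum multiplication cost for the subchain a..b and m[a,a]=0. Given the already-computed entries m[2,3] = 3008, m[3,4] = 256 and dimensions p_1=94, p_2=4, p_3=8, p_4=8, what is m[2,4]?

3264

m[2,4] = min over k∈[2,3] of m[2,k]+m[k+1,4]+p_{1}·p_k·p_{4}.
k=2: 0 + 256 + 94·4·8 = 3264; k=3: 3008 + 0 + 94·8·8 = 9024.
Minimum: 3264 at k=2.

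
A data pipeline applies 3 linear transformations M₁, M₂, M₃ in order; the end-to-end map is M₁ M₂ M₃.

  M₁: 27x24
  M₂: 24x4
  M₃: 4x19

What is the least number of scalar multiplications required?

Order (M₁ (M₂ M₃)): (M₂ M₃): 24×4 by 4×19 → 24×19, cost 24·4·19 = 1824; (M₁ (M₂ M₃)): 27×24 by 24×19 → 27×19, cost 27·24·19 = 12312; cumulative 14136. Total 14136.
Order ((M₁ M₂) M₃): (M₁ M₂): 27×24 by 24×4 → 27×4, cost 27·24·4 = 2592; ((M₁ M₂) M₃): 27×4 by 4×19 → 27×19, cost 27·4·19 = 2052; cumulative 4644. Total 4644.
Minimum: 4644.

4644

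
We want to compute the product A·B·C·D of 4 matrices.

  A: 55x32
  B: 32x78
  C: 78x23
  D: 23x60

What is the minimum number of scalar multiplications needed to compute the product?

173788

Adjacent pairs: AB = 55·32·78 = 137280; BC = 32·78·23 = 57408; CD = 78·23·60 = 107640.
Length 3: A..C: k=1: 0+57408+55·32·23=97888; k=2: 137280+0+55·78·23=235950 → min 97888 | B..D: k=2: 0+107640+32·78·60=257400; k=3: 57408+0+32·23·60=101568 → min 101568.
Length 4: A..D: k=1: 0+101568+55·32·60=207168; k=2: 137280+107640+55·78·60=502320; k=3: 97888+0+55·23·60=173788 → min 173788.
Optimal order: ((A·(B·C))·D) with cost 173788.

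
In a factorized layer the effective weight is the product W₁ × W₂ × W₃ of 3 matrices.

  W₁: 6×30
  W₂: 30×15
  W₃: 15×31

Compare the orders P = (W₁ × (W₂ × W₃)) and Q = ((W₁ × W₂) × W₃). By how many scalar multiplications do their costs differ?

14040

Order P = (W₁ × (W₂ × W₃)): (W₂ × W₃): 30×15 by 15×31 → 30×31, cost 30·15·31 = 13950; (W₁ × (W₂ × W₃)): 6×30 by 30×31 → 6×31, cost 6·30·31 = 5580; cumulative 19530. Total 19530.
Order Q = ((W₁ × W₂) × W₃): (W₁ × W₂): 6×30 by 30×15 → 6×15, cost 6·30·15 = 2700; ((W₁ × W₂) × W₃): 6×15 by 15×31 → 6×31, cost 6·15·31 = 2790; cumulative 5490. Total 5490.
Difference: |19530 − 5490| = 14040.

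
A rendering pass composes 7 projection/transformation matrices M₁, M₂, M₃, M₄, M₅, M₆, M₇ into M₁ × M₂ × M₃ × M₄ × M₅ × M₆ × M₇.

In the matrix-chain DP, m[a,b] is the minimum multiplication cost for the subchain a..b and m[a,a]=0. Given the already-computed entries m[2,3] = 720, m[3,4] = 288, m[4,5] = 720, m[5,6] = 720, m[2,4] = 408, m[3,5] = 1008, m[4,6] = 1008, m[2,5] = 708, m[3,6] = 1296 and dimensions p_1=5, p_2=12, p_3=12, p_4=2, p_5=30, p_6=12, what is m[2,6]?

m[2,6] = min over k∈[2,5] of m[2,k]+m[k+1,6]+p_{1}·p_k·p_{6}.
k=2: 0 + 1296 + 5·12·12 = 2016; k=3: 720 + 1008 + 5·12·12 = 2448; k=4: 408 + 720 + 5·2·12 = 1248; k=5: 708 + 0 + 5·30·12 = 2508.
Minimum: 1248 at k=4.

1248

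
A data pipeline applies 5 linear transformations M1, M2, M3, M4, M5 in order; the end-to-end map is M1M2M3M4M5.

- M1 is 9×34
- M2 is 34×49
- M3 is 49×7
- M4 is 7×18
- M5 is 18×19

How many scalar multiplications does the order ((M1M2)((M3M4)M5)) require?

46305

(M1M2): 9×34 by 34×49 → 9×49, cost 9·34·49 = 14994
(M3M4): 49×7 by 7×18 → 49×18, cost 49·7·18 = 6174
((M3M4)M5): 49×18 by 18×19 → 49×19, cost 49·18·19 = 16758; cumulative 22932
((M1M2)((M3M4)M5)): 9×49 by 49×19 → 9×19, cost 9·49·19 = 8379; cumulative 46305
Total: 46305 scalar multiplications.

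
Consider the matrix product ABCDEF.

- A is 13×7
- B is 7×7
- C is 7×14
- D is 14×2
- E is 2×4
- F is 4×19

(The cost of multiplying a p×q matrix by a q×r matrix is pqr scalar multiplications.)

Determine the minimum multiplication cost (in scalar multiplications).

Adjacent pairs: AB = 13·7·7 = 637; BC = 7·7·14 = 686; CD = 7·14·2 = 196; DE = 14·2·4 = 112; EF = 2·4·19 = 152.
Length 3: A..C: k=1: 0+686+13·7·14=1960; k=2: 637+0+13·7·14=1911 → min 1911 | B..D: k=2: 0+196+7·7·2=294; k=3: 686+0+7·14·2=882 → min 294 | C..E: k=3: 0+112+7·14·4=504; k=4: 196+0+7·2·4=252 → min 252 | D..F: k=4: 0+152+14·2·19=684; k=5: 112+0+14·4·19=1176 → min 684.
Length 4: A..D: k=1: 0+294+13·7·2=476; k=2: 637+196+13·7·2=1015; k=3: 1911+0+13·14·2=2275 → min 476 | B..E: k=2: 0+252+7·7·4=448; k=3: 686+112+7·14·4=1190; k=4: 294+0+7·2·4=350 → min 350 | C..F: k=3: 0+684+7·14·19=2546; k=4: 196+152+7·2·19=614; k=5: 252+0+7·4·19=784 → min 614.
Length 5: A..E: k=1: 0+350+13·7·4=714; k=2: 637+252+13·7·4=1253; k=3: 1911+112+13·14·4=2751; k=4: 476+0+13·2·4=580 → min 580 | B..F: k=2: 0+614+7·7·19=1545; k=3: 686+684+7·14·19=3232; k=4: 294+152+7·2·19=712; k=5: 350+0+7·4·19=882 → min 712.
Length 6: A..F: k=1: 0+712+13·7·19=2441; k=2: 637+614+13·7·19=2980; k=3: 1911+684+13·14·19=6053; k=4: 476+152+13·2·19=1122; k=5: 580+0+13·4·19=1568 → min 1122.
Optimal order: ((A(B(CD)))(EF)) with cost 1122.

1122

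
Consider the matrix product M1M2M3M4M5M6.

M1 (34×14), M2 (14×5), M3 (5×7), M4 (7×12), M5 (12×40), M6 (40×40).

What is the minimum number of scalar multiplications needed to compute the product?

Adjacent pairs: M1M2 = 34·14·5 = 2380; M2M3 = 14·5·7 = 490; M3M4 = 5·7·12 = 420; M4M5 = 7·12·40 = 3360; M5M6 = 12·40·40 = 19200.
Length 3: M1..M3: k=1: 0+490+34·14·7=3822; k=2: 2380+0+34·5·7=3570 → min 3570 | M2..M4: k=2: 0+420+14·5·12=1260; k=3: 490+0+14·7·12=1666 → min 1260 | M3..M5: k=3: 0+3360+5·7·40=4760; k=4: 420+0+5·12·40=2820 → min 2820 | M4..M6: k=4: 0+19200+7·12·40=22560; k=5: 3360+0+7·40·40=14560 → min 14560.
Length 4: M1..M4: k=1: 0+1260+34·14·12=6972; k=2: 2380+420+34·5·12=4840; k=3: 3570+0+34·7·12=6426 → min 4840 | M2..M5: k=2: 0+2820+14·5·40=5620; k=3: 490+3360+14·7·40=7770; k=4: 1260+0+14·12·40=7980 → min 5620 | M3..M6: k=3: 0+14560+5·7·40=15960; k=4: 420+19200+5·12·40=22020; k=5: 2820+0+5·40·40=10820 → min 10820.
Length 5: M1..M5: k=1: 0+5620+34·14·40=24660; k=2: 2380+2820+34·5·40=12000; k=3: 3570+3360+34·7·40=16450; k=4: 4840+0+34·12·40=21160 → min 12000 | M2..M6: k=2: 0+10820+14·5·40=13620; k=3: 490+14560+14·7·40=18970; k=4: 1260+19200+14·12·40=27180; k=5: 5620+0+14·40·40=28020 → min 13620.
Length 6: M1..M6: k=1: 0+13620+34·14·40=32660; k=2: 2380+10820+34·5·40=20000; k=3: 3570+14560+34·7·40=27650; k=4: 4840+19200+34·12·40=40360; k=5: 12000+0+34·40·40=66400 → min 20000.
Optimal order: ((M1M2)(((M3M4)M5)M6)) with cost 20000.

20000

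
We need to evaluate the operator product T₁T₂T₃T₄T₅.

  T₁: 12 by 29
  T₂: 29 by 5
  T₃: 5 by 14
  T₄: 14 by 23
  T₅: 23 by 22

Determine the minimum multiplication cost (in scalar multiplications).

7200

Adjacent pairs: T₁T₂ = 12·29·5 = 1740; T₂T₃ = 29·5·14 = 2030; T₃T₄ = 5·14·23 = 1610; T₄T₅ = 14·23·22 = 7084.
Length 3: T₁..T₃: k=1: 0+2030+12·29·14=6902; k=2: 1740+0+12·5·14=2580 → min 2580 | T₂..T₄: k=2: 0+1610+29·5·23=4945; k=3: 2030+0+29·14·23=11368 → min 4945 | T₃..T₅: k=3: 0+7084+5·14·22=8624; k=4: 1610+0+5·23·22=4140 → min 4140.
Length 4: T₁..T₄: k=1: 0+4945+12·29·23=12949; k=2: 1740+1610+12·5·23=4730; k=3: 2580+0+12·14·23=6444 → min 4730 | T₂..T₅: k=2: 0+4140+29·5·22=7330; k=3: 2030+7084+29·14·22=18046; k=4: 4945+0+29·23·22=19619 → min 7330.
Length 5: T₁..T₅: k=1: 0+7330+12·29·22=14986; k=2: 1740+4140+12·5·22=7200; k=3: 2580+7084+12·14·22=13360; k=4: 4730+0+12·23·22=10802 → min 7200.
Optimal order: ((T₁T₂)((T₃T₄)T₅)) with cost 7200.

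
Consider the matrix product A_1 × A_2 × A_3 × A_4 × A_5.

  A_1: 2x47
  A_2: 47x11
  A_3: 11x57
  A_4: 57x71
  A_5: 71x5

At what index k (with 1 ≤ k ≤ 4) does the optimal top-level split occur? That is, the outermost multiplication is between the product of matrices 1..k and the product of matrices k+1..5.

Adjacent pairs: A_1A_2 = 2·47·11 = 1034; A_2A_3 = 47·11·57 = 29469; A_3A_4 = 11·57·71 = 44517; A_4A_5 = 57·71·5 = 20235.
Length 3: A_1..A_3: k=1: 0+29469+2·47·57=34827; k=2: 1034+0+2·11·57=2288 → min 2288 | A_2..A_4: k=2: 0+44517+47·11·71=81224; k=3: 29469+0+47·57·71=219678 → min 81224 | A_3..A_5: k=3: 0+20235+11·57·5=23370; k=4: 44517+0+11·71·5=48422 → min 23370.
Length 4: A_1..A_4: k=1: 0+81224+2·47·71=87898; k=2: 1034+44517+2·11·71=47113; k=3: 2288+0+2·57·71=10382 → min 10382 | A_2..A_5: k=2: 0+23370+47·11·5=25955; k=3: 29469+20235+47·57·5=63099; k=4: 81224+0+47·71·5=97909 → min 25955.
Top-level splits: k=1: (A_1..A_1)·(A_2..A_5) → 0+25955+2·47·5 = 26425; k=2: (A_1..A_2)·(A_3..A_5) → 1034+23370+2·11·5 = 24514; k=3: (A_1..A_3)·(A_4..A_5) → 2288+20235+2·57·5 = 23093; k=4: (A_1..A_4)·(A_5..A_5) → 10382+0+2·71·5 = 11092.
Best split is after A_4, i.e. k = 4.

4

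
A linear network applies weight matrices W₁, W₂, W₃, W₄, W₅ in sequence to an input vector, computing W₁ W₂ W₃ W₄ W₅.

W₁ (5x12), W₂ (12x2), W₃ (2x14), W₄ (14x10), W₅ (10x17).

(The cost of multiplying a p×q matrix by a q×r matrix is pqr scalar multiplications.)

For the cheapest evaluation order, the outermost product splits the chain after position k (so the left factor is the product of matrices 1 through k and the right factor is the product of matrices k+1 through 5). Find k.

2

Adjacent pairs: W₁W₂ = 5·12·2 = 120; W₂W₃ = 12·2·14 = 336; W₃W₄ = 2·14·10 = 280; W₄W₅ = 14·10·17 = 2380.
Length 3: W₁..W₃: k=1: 0+336+5·12·14=1176; k=2: 120+0+5·2·14=260 → min 260 | W₂..W₄: k=2: 0+280+12·2·10=520; k=3: 336+0+12·14·10=2016 → min 520 | W₃..W₅: k=3: 0+2380+2·14·17=2856; k=4: 280+0+2·10·17=620 → min 620.
Length 4: W₁..W₄: k=1: 0+520+5·12·10=1120; k=2: 120+280+5·2·10=500; k=3: 260+0+5·14·10=960 → min 500 | W₂..W₅: k=2: 0+620+12·2·17=1028; k=3: 336+2380+12·14·17=5572; k=4: 520+0+12·10·17=2560 → min 1028.
Top-level splits: k=1: (W₁..W₁)·(W₂..W₅) → 0+1028+5·12·17 = 2048; k=2: (W₁..W₂)·(W₃..W₅) → 120+620+5·2·17 = 910; k=3: (W₁..W₃)·(W₄..W₅) → 260+2380+5·14·17 = 3830; k=4: (W₁..W₄)·(W₅..W₅) → 500+0+5·10·17 = 1350.
Best split is after W₂, i.e. k = 2.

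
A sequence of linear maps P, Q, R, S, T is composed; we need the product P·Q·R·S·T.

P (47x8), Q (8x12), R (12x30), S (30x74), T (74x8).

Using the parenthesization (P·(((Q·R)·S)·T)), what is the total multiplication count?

(Q·R): 8×12 by 12×30 → 8×30, cost 8·12·30 = 2880
((Q·R)·S): 8×30 by 30×74 → 8×74, cost 8·30·74 = 17760; cumulative 20640
(((Q·R)·S)·T): 8×74 by 74×8 → 8×8, cost 8·74·8 = 4736; cumulative 25376
(P·(((Q·R)·S)·T)): 47×8 by 8×8 → 47×8, cost 47·8·8 = 3008; cumulative 28384
Total: 28384 scalar multiplications.

28384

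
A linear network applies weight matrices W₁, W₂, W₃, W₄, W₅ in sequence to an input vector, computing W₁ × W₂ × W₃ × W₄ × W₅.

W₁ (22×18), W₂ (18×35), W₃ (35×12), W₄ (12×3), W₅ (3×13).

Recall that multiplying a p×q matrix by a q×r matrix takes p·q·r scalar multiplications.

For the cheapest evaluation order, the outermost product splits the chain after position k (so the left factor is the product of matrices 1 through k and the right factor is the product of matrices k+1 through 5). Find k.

4

Adjacent pairs: W₁W₂ = 22·18·35 = 13860; W₂W₃ = 18·35·12 = 7560; W₃W₄ = 35·12·3 = 1260; W₄W₅ = 12·3·13 = 468.
Length 3: W₁..W₃: k=1: 0+7560+22·18·12=12312; k=2: 13860+0+22·35·12=23100 → min 12312 | W₂..W₄: k=2: 0+1260+18·35·3=3150; k=3: 7560+0+18·12·3=8208 → min 3150 | W₃..W₅: k=3: 0+468+35·12·13=5928; k=4: 1260+0+35·3·13=2625 → min 2625.
Length 4: W₁..W₄: k=1: 0+3150+22·18·3=4338; k=2: 13860+1260+22·35·3=17430; k=3: 12312+0+22·12·3=13104 → min 4338 | W₂..W₅: k=2: 0+2625+18·35·13=10815; k=3: 7560+468+18·12·13=10836; k=4: 3150+0+18·3·13=3852 → min 3852.
Top-level splits: k=1: (W₁..W₁)·(W₂..W₅) → 0+3852+22·18·13 = 9000; k=2: (W₁..W₂)·(W₃..W₅) → 13860+2625+22·35·13 = 26495; k=3: (W₁..W₃)·(W₄..W₅) → 12312+468+22·12·13 = 16212; k=4: (W₁..W₄)·(W₅..W₅) → 4338+0+22·3·13 = 5196.
Best split is after W₄, i.e. k = 4.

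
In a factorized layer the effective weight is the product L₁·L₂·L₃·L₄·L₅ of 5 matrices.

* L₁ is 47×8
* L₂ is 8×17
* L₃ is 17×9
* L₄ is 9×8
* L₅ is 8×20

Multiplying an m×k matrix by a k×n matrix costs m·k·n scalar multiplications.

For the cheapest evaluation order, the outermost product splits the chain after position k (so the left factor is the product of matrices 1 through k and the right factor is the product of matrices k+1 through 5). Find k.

Adjacent pairs: L₁L₂ = 47·8·17 = 6392; L₂L₃ = 8·17·9 = 1224; L₃L₄ = 17·9·8 = 1224; L₄L₅ = 9·8·20 = 1440.
Length 3: L₁..L₃: k=1: 0+1224+47·8·9=4608; k=2: 6392+0+47·17·9=13583 → min 4608 | L₂..L₄: k=2: 0+1224+8·17·8=2312; k=3: 1224+0+8·9·8=1800 → min 1800 | L₃..L₅: k=3: 0+1440+17·9·20=4500; k=4: 1224+0+17·8·20=3944 → min 3944.
Length 4: L₁..L₄: k=1: 0+1800+47·8·8=4808; k=2: 6392+1224+47·17·8=14008; k=3: 4608+0+47·9·8=7992 → min 4808 | L₂..L₅: k=2: 0+3944+8·17·20=6664; k=3: 1224+1440+8·9·20=4104; k=4: 1800+0+8·8·20=3080 → min 3080.
Top-level splits: k=1: (L₁..L₁)·(L₂..L₅) → 0+3080+47·8·20 = 10600; k=2: (L₁..L₂)·(L₃..L₅) → 6392+3944+47·17·20 = 26316; k=3: (L₁..L₃)·(L₄..L₅) → 4608+1440+47·9·20 = 14508; k=4: (L₁..L₄)·(L₅..L₅) → 4808+0+47·8·20 = 12328.
Best split is after L₁, i.e. k = 1.

1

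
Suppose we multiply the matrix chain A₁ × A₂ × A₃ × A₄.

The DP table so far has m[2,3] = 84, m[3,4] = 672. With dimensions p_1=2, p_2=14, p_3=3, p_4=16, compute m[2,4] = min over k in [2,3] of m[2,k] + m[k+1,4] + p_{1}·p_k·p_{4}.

m[2,4] = min over k∈[2,3] of m[2,k]+m[k+1,4]+p_{1}·p_k·p_{4}.
k=2: 0 + 672 + 2·14·16 = 1120; k=3: 84 + 0 + 2·3·16 = 180.
Minimum: 180 at k=3.

180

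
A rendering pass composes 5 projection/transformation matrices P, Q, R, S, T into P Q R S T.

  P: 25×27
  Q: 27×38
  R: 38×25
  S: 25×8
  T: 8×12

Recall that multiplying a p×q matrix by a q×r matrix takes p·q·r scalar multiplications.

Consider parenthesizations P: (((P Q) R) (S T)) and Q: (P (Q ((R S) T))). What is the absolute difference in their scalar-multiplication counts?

Order P = (((P Q) R) (S T)): (P Q): 25×27 by 27×38 → 25×38, cost 25·27·38 = 25650; ((P Q) R): 25×38 by 38×25 → 25×25, cost 25·38·25 = 23750; cumulative 49400; (S T): 25×8 by 8×12 → 25×12, cost 25·8·12 = 2400; (((P Q) R) (S T)): 25×25 by 25×12 → 25×12, cost 25·25·12 = 7500; cumulative 59300. Total 59300.
Order Q = (P (Q ((R S) T))): (R S): 38×25 by 25×8 → 38×8, cost 38·25·8 = 7600; ((R S) T): 38×8 by 8×12 → 38×12, cost 38·8·12 = 3648; cumulative 11248; (Q ((R S) T)): 27×38 by 38×12 → 27×12, cost 27·38·12 = 12312; cumulative 23560; (P (Q ((R S) T))): 25×27 by 27×12 → 25×12, cost 25·27·12 = 8100; cumulative 31660. Total 31660.
Difference: |59300 − 31660| = 27640.

27640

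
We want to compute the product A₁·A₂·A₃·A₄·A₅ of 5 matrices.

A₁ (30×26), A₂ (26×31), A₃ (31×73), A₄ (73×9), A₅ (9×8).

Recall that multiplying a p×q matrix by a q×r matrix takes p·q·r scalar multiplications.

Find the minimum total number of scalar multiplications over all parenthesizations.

Adjacent pairs: A₁A₂ = 30·26·31 = 24180; A₂A₃ = 26·31·73 = 58838; A₃A₄ = 31·73·9 = 20367; A₄A₅ = 73·9·8 = 5256.
Length 3: A₁..A₃: k=1: 0+58838+30·26·73=115778; k=2: 24180+0+30·31·73=92070 → min 92070 | A₂..A₄: k=2: 0+20367+26·31·9=27621; k=3: 58838+0+26·73·9=75920 → min 27621 | A₃..A₅: k=3: 0+5256+31·73·8=23360; k=4: 20367+0+31·9·8=22599 → min 22599.
Length 4: A₁..A₄: k=1: 0+27621+30·26·9=34641; k=2: 24180+20367+30·31·9=52917; k=3: 92070+0+30·73·9=111780 → min 34641 | A₂..A₅: k=2: 0+22599+26·31·8=29047; k=3: 58838+5256+26·73·8=79278; k=4: 27621+0+26·9·8=29493 → min 29047.
Length 5: A₁..A₅: k=1: 0+29047+30·26·8=35287; k=2: 24180+22599+30·31·8=54219; k=3: 92070+5256+30·73·8=114846; k=4: 34641+0+30·9·8=36801 → min 35287.
Optimal order: (A₁·(A₂·((A₃·A₄)·A₅))) with cost 35287.

35287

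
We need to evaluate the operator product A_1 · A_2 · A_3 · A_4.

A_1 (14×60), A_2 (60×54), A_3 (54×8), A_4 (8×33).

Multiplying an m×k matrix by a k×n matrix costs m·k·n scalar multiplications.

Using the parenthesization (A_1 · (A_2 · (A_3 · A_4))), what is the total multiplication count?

(A_3 · A_4): 54×8 by 8×33 → 54×33, cost 54·8·33 = 14256
(A_2 · (A_3 · A_4)): 60×54 by 54×33 → 60×33, cost 60·54·33 = 106920; cumulative 121176
(A_1 · (A_2 · (A_3 · A_4))): 14×60 by 60×33 → 14×33, cost 14·60·33 = 27720; cumulative 148896
Total: 148896 scalar multiplications.

148896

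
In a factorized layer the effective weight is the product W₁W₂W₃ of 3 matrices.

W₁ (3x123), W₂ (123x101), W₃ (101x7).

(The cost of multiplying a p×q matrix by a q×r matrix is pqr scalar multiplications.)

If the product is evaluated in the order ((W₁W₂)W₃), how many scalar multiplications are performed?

39390

(W₁W₂): 3×123 by 123×101 → 3×101, cost 3·123·101 = 37269
((W₁W₂)W₃): 3×101 by 101×7 → 3×7, cost 3·101·7 = 2121; cumulative 39390
Total: 39390 scalar multiplications.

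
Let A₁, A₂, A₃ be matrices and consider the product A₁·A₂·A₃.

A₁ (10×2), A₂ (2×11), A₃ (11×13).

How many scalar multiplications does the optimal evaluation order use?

Order (A₁·(A₂·A₃)): (A₂·A₃): 2×11 by 11×13 → 2×13, cost 2·11·13 = 286; (A₁·(A₂·A₃)): 10×2 by 2×13 → 10×13, cost 10·2·13 = 260; cumulative 546. Total 546.
Order ((A₁·A₂)·A₃): (A₁·A₂): 10×2 by 2×11 → 10×11, cost 10·2·11 = 220; ((A₁·A₂)·A₃): 10×11 by 11×13 → 10×13, cost 10·11·13 = 1430; cumulative 1650. Total 1650.
Minimum: 546.

546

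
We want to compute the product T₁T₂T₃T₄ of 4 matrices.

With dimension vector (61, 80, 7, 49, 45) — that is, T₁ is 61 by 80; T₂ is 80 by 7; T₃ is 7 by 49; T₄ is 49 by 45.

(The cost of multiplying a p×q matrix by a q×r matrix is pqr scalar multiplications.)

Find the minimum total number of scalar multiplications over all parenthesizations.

68810

Adjacent pairs: T₁T₂ = 61·80·7 = 34160; T₂T₃ = 80·7·49 = 27440; T₃T₄ = 7·49·45 = 15435.
Length 3: T₁..T₃: k=1: 0+27440+61·80·49=266560; k=2: 34160+0+61·7·49=55083 → min 55083 | T₂..T₄: k=2: 0+15435+80·7·45=40635; k=3: 27440+0+80·49·45=203840 → min 40635.
Length 4: T₁..T₄: k=1: 0+40635+61·80·45=260235; k=2: 34160+15435+61·7·45=68810; k=3: 55083+0+61·49·45=189588 → min 68810.
Optimal order: ((T₁T₂)(T₃T₄)) with cost 68810.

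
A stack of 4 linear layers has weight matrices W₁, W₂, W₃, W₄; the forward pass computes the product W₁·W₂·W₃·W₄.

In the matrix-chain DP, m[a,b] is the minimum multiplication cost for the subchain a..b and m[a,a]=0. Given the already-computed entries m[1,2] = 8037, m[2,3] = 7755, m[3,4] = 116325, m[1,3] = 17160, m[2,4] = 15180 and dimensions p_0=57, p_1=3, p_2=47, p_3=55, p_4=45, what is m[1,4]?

m[1,4] = min over k∈[1,3] of m[1,k]+m[k+1,4]+p_{0}·p_k·p_{4}.
k=1: 0 + 15180 + 57·3·45 = 22875; k=2: 8037 + 116325 + 57·47·45 = 244917; k=3: 17160 + 0 + 57·55·45 = 158235.
Minimum: 22875 at k=1.

22875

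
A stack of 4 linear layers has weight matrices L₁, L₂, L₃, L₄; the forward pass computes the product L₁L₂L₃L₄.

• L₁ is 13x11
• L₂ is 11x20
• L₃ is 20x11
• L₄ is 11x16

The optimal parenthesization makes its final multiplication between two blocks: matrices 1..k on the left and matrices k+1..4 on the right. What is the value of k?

Adjacent pairs: L₁L₂ = 13·11·20 = 2860; L₂L₃ = 11·20·11 = 2420; L₃L₄ = 20·11·16 = 3520.
Length 3: L₁..L₃: k=1: 0+2420+13·11·11=3993; k=2: 2860+0+13·20·11=5720 → min 3993 | L₂..L₄: k=2: 0+3520+11·20·16=7040; k=3: 2420+0+11·11·16=4356 → min 4356.
Top-level splits: k=1: (L₁..L₁)·(L₂..L₄) → 0+4356+13·11·16 = 6644; k=2: (L₁..L₂)·(L₃..L₄) → 2860+3520+13·20·16 = 10540; k=3: (L₁..L₃)·(L₄..L₄) → 3993+0+13·11·16 = 6281.
Best split is after L₃, i.e. k = 3.

3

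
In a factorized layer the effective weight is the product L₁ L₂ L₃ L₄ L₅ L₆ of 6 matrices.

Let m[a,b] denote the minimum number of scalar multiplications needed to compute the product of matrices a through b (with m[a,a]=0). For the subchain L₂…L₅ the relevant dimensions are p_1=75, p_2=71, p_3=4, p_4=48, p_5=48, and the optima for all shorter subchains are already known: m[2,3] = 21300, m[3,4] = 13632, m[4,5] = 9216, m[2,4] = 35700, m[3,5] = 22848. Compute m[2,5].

44916

m[2,5] = min over k∈[2,4] of m[2,k]+m[k+1,5]+p_{1}·p_k·p_{5}.
k=2: 0 + 22848 + 75·71·48 = 278448; k=3: 21300 + 9216 + 75·4·48 = 44916; k=4: 35700 + 0 + 75·48·48 = 208500.
Minimum: 44916 at k=3.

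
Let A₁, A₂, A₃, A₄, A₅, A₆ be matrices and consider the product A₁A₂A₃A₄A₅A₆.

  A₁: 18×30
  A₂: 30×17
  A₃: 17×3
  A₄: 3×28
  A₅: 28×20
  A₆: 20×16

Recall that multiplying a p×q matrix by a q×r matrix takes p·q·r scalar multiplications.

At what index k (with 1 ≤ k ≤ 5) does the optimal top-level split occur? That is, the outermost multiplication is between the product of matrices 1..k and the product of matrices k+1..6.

Adjacent pairs: A₁A₂ = 18·30·17 = 9180; A₂A₃ = 30·17·3 = 1530; A₃A₄ = 17·3·28 = 1428; A₄A₅ = 3·28·20 = 1680; A₅A₆ = 28·20·16 = 8960.
Length 3: A₁..A₃: k=1: 0+1530+18·30·3=3150; k=2: 9180+0+18·17·3=10098 → min 3150 | A₂..A₄: k=2: 0+1428+30·17·28=15708; k=3: 1530+0+30·3·28=4050 → min 4050 | A₃..A₅: k=3: 0+1680+17·3·20=2700; k=4: 1428+0+17·28·20=10948 → min 2700 | A₄..A₆: k=4: 0+8960+3·28·16=10304; k=5: 1680+0+3·20·16=2640 → min 2640.
Length 4: A₁..A₄: k=1: 0+4050+18·30·28=19170; k=2: 9180+1428+18·17·28=19176; k=3: 3150+0+18·3·28=4662 → min 4662 | A₂..A₅: k=2: 0+2700+30·17·20=12900; k=3: 1530+1680+30·3·20=5010; k=4: 4050+0+30·28·20=20850 → min 5010 | A₃..A₆: k=3: 0+2640+17·3·16=3456; k=4: 1428+8960+17·28·16=18004; k=5: 2700+0+17·20·16=8140 → min 3456.
Length 5: A₁..A₅: k=1: 0+5010+18·30·20=15810; k=2: 9180+2700+18·17·20=18000; k=3: 3150+1680+18·3·20=5910; k=4: 4662+0+18·28·20=14742 → min 5910 | A₂..A₆: k=2: 0+3456+30·17·16=11616; k=3: 1530+2640+30·3·16=5610; k=4: 4050+8960+30·28·16=26450; k=5: 5010+0+30·20·16=14610 → min 5610.
Top-level splits: k=1: (A₁..A₁)·(A₂..A₆) → 0+5610+18·30·16 = 14250; k=2: (A₁..A₂)·(A₃..A₆) → 9180+3456+18·17·16 = 17532; k=3: (A₁..A₃)·(A₄..A₆) → 3150+2640+18·3·16 = 6654; k=4: (A₁..A₄)·(A₅..A₆) → 4662+8960+18·28·16 = 21686; k=5: (A₁..A₅)·(A₆..A₆) → 5910+0+18·20·16 = 11670.
Best split is after A₃, i.e. k = 3.

3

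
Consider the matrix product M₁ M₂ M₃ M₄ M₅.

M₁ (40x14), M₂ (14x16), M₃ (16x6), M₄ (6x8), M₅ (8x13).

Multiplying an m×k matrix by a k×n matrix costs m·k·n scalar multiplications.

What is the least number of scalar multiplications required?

8448

Adjacent pairs: M₁M₂ = 40·14·16 = 8960; M₂M₃ = 14·16·6 = 1344; M₃M₄ = 16·6·8 = 768; M₄M₅ = 6·8·13 = 624.
Length 3: M₁..M₃: k=1: 0+1344+40·14·6=4704; k=2: 8960+0+40·16·6=12800 → min 4704 | M₂..M₄: k=2: 0+768+14·16·8=2560; k=3: 1344+0+14·6·8=2016 → min 2016 | M₃..M₅: k=3: 0+624+16·6·13=1872; k=4: 768+0+16·8·13=2432 → min 1872.
Length 4: M₁..M₄: k=1: 0+2016+40·14·8=6496; k=2: 8960+768+40·16·8=14848; k=3: 4704+0+40·6·8=6624 → min 6496 | M₂..M₅: k=2: 0+1872+14·16·13=4784; k=3: 1344+624+14·6·13=3060; k=4: 2016+0+14·8·13=3472 → min 3060.
Length 5: M₁..M₅: k=1: 0+3060+40·14·13=10340; k=2: 8960+1872+40·16·13=19152; k=3: 4704+624+40·6·13=8448; k=4: 6496+0+40·8·13=10656 → min 8448.
Optimal order: ((M₁ (M₂ M₃)) (M₄ M₅)) with cost 8448.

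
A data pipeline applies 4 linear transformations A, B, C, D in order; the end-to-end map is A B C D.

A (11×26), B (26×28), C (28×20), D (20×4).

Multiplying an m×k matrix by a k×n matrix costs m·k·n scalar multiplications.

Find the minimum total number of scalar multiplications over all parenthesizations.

6296

Adjacent pairs: AB = 11·26·28 = 8008; BC = 26·28·20 = 14560; CD = 28·20·4 = 2240.
Length 3: A..C: k=1: 0+14560+11·26·20=20280; k=2: 8008+0+11·28·20=14168 → min 14168 | B..D: k=2: 0+2240+26·28·4=5152; k=3: 14560+0+26·20·4=16640 → min 5152.
Length 4: A..D: k=1: 0+5152+11·26·4=6296; k=2: 8008+2240+11·28·4=11480; k=3: 14168+0+11·20·4=15048 → min 6296.
Optimal order: (A (B (C D))) with cost 6296.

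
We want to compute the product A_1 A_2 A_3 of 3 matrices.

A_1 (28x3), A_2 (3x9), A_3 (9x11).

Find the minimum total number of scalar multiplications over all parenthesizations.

1221

Order (A_1 (A_2 A_3)): (A_2 A_3): 3×9 by 9×11 → 3×11, cost 3·9·11 = 297; (A_1 (A_2 A_3)): 28×3 by 3×11 → 28×11, cost 28·3·11 = 924; cumulative 1221. Total 1221.
Order ((A_1 A_2) A_3): (A_1 A_2): 28×3 by 3×9 → 28×9, cost 28·3·9 = 756; ((A_1 A_2) A_3): 28×9 by 9×11 → 28×11, cost 28·9·11 = 2772; cumulative 3528. Total 3528.
Minimum: 1221.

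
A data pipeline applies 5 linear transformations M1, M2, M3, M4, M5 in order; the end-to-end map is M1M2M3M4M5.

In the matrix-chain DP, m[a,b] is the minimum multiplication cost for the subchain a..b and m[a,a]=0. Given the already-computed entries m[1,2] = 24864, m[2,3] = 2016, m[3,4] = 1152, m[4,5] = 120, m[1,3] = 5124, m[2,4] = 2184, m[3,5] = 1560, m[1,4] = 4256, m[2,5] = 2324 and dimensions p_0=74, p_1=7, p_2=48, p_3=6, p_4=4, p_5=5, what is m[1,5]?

4914

m[1,5] = min over k∈[1,4] of m[1,k]+m[k+1,5]+p_{0}·p_k·p_{5}.
k=1: 0 + 2324 + 74·7·5 = 4914; k=2: 24864 + 1560 + 74·48·5 = 44184; k=3: 5124 + 120 + 74·6·5 = 7464; k=4: 4256 + 0 + 74·4·5 = 5736.
Minimum: 4914 at k=1.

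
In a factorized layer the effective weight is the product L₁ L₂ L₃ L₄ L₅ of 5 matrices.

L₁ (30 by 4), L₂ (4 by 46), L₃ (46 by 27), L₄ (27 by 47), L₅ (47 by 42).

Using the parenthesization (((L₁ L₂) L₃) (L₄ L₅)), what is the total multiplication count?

(L₁ L₂): 30×4 by 4×46 → 30×46, cost 30·4·46 = 5520
((L₁ L₂) L₃): 30×46 by 46×27 → 30×27, cost 30·46·27 = 37260; cumulative 42780
(L₄ L₅): 27×47 by 47×42 → 27×42, cost 27·47·42 = 53298
(((L₁ L₂) L₃) (L₄ L₅)): 30×27 by 27×42 → 30×42, cost 30·27·42 = 34020; cumulative 130098
Total: 130098 scalar multiplications.

130098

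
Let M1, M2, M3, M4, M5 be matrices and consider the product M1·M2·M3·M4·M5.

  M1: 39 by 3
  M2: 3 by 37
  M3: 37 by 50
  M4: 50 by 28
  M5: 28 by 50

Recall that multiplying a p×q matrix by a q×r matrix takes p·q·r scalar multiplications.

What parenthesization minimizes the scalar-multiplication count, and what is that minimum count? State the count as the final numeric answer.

Adjacent pairs: M1M2 = 39·3·37 = 4329; M2M3 = 3·37·50 = 5550; M3M4 = 37·50·28 = 51800; M4M5 = 50·28·50 = 70000.
Length 3: M1..M3: k=1: 0+5550+39·3·50=11400; k=2: 4329+0+39·37·50=76479 → min 11400 | M2..M4: k=2: 0+51800+3·37·28=54908; k=3: 5550+0+3·50·28=9750 → min 9750 | M3..M5: k=3: 0+70000+37·50·50=162500; k=4: 51800+0+37·28·50=103600 → min 103600.
Length 4: M1..M4: k=1: 0+9750+39·3·28=13026; k=2: 4329+51800+39·37·28=96533; k=3: 11400+0+39·50·28=66000 → min 13026 | M2..M5: k=2: 0+103600+3·37·50=109150; k=3: 5550+70000+3·50·50=83050; k=4: 9750+0+3·28·50=13950 → min 13950.
Length 5: M1..M5: k=1: 0+13950+39·3·50=19800; k=2: 4329+103600+39·37·50=180079; k=3: 11400+70000+39·50·50=178900; k=4: 13026+0+39·28·50=67626 → min 19800.
Optimal parenthesization: (M1·(((M2·M3)·M4)·M5)) with cost 19800.

19800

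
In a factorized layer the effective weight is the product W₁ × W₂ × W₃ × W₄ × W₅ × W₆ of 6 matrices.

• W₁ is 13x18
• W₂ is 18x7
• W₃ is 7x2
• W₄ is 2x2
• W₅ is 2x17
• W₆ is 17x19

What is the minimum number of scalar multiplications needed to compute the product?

Adjacent pairs: W₁W₂ = 13·18·7 = 1638; W₂W₃ = 18·7·2 = 252; W₃W₄ = 7·2·2 = 28; W₄W₅ = 2·2·17 = 68; W₅W₆ = 2·17·19 = 646.
Length 3: W₁..W₃: k=1: 0+252+13·18·2=720; k=2: 1638+0+13·7·2=1820 → min 720 | W₂..W₄: k=2: 0+28+18·7·2=280; k=3: 252+0+18·2·2=324 → min 280 | W₃..W₅: k=3: 0+68+7·2·17=306; k=4: 28+0+7·2·17=266 → min 266 | W₄..W₆: k=4: 0+646+2·2·19=722; k=5: 68+0+2·17·19=714 → min 714.
Length 4: W₁..W₄: k=1: 0+280+13·18·2=748; k=2: 1638+28+13·7·2=1848; k=3: 720+0+13·2·2=772 → min 748 | W₂..W₅: k=2: 0+266+18·7·17=2408; k=3: 252+68+18·2·17=932; k=4: 280+0+18·2·17=892 → min 892 | W₃..W₆: k=3: 0+714+7·2·19=980; k=4: 28+646+7·2·19=940; k=5: 266+0+7·17·19=2527 → min 940.
Length 5: W₁..W₅: k=1: 0+892+13·18·17=4870; k=2: 1638+266+13·7·17=3451; k=3: 720+68+13·2·17=1230; k=4: 748+0+13·2·17=1190 → min 1190 | W₂..W₆: k=2: 0+940+18·7·19=3334; k=3: 252+714+18·2·19=1650; k=4: 280+646+18·2·19=1610; k=5: 892+0+18·17·19=6706 → min 1610.
Length 6: W₁..W₆: k=1: 0+1610+13·18·19=6056; k=2: 1638+940+13·7·19=4307; k=3: 720+714+13·2·19=1928; k=4: 748+646+13·2·19=1888; k=5: 1190+0+13·17·19=5389 → min 1888.
Optimal order: ((W₁ × (W₂ × (W₃ × W₄))) × (W₅ × W₆)) with cost 1888.

1888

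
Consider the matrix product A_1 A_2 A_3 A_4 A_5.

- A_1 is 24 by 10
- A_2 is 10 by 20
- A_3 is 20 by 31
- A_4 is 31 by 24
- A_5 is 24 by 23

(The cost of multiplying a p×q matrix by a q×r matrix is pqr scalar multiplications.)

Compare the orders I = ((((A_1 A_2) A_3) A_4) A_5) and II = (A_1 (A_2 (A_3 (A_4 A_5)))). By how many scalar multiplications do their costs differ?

Order I = ((((A_1 A_2) A_3) A_4) A_5): (A_1 A_2): 24×10 by 10×20 → 24×20, cost 24·10·20 = 4800; ((A_1 A_2) A_3): 24×20 by 20×31 → 24×31, cost 24·20·31 = 14880; cumulative 19680; (((A_1 A_2) A_3) A_4): 24×31 by 31×24 → 24×24, cost 24·31·24 = 17856; cumulative 37536; ((((A_1 A_2) A_3) A_4) A_5): 24×24 by 24×23 → 24×23, cost 24·24·23 = 13248; cumulative 50784. Total 50784.
Order II = (A_1 (A_2 (A_3 (A_4 A_5)))): (A_4 A_5): 31×24 by 24×23 → 31×23, cost 31·24·23 = 17112; (A_3 (A_4 A_5)): 20×31 by 31×23 → 20×23, cost 20·31·23 = 14260; cumulative 31372; (A_2 (A_3 (A_4 A_5))): 10×20 by 20×23 → 10×23, cost 10·20·23 = 4600; cumulative 35972; (A_1 (A_2 (A_3 (A_4 A_5)))): 24×10 by 10×23 → 24×23, cost 24·10·23 = 5520; cumulative 41492. Total 41492.
Difference: |50784 − 41492| = 9292.

9292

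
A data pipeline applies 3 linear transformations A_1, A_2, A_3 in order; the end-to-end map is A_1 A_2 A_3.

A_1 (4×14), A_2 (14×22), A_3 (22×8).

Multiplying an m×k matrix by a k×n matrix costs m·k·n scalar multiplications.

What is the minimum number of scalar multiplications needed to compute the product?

Order (A_1 (A_2 A_3)): (A_2 A_3): 14×22 by 22×8 → 14×8, cost 14·22·8 = 2464; (A_1 (A_2 A_3)): 4×14 by 14×8 → 4×8, cost 4·14·8 = 448; cumulative 2912. Total 2912.
Order ((A_1 A_2) A_3): (A_1 A_2): 4×14 by 14×22 → 4×22, cost 4·14·22 = 1232; ((A_1 A_2) A_3): 4×22 by 22×8 → 4×8, cost 4·22·8 = 704; cumulative 1936. Total 1936.
Minimum: 1936.

1936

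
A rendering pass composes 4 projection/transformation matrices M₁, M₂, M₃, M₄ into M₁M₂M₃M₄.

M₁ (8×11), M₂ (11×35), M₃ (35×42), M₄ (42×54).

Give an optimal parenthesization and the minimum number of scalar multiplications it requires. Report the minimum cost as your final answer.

32984

Adjacent pairs: M₁M₂ = 8·11·35 = 3080; M₂M₃ = 11·35·42 = 16170; M₃M₄ = 35·42·54 = 79380.
Length 3: M₁..M₃: k=1: 0+16170+8·11·42=19866; k=2: 3080+0+8·35·42=14840 → min 14840 | M₂..M₄: k=2: 0+79380+11·35·54=100170; k=3: 16170+0+11·42·54=41118 → min 41118.
Length 4: M₁..M₄: k=1: 0+41118+8·11·54=45870; k=2: 3080+79380+8·35·54=97580; k=3: 14840+0+8·42·54=32984 → min 32984.
Optimal parenthesization: (((M₁M₂)M₃)M₄) with cost 32984.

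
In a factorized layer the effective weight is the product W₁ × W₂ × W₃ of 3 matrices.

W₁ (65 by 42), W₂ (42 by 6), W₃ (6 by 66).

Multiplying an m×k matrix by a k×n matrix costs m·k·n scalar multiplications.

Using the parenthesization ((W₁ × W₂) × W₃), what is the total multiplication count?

42120

(W₁ × W₂): 65×42 by 42×6 → 65×6, cost 65·42·6 = 16380
((W₁ × W₂) × W₃): 65×6 by 6×66 → 65×66, cost 65·6·66 = 25740; cumulative 42120
Total: 42120 scalar multiplications.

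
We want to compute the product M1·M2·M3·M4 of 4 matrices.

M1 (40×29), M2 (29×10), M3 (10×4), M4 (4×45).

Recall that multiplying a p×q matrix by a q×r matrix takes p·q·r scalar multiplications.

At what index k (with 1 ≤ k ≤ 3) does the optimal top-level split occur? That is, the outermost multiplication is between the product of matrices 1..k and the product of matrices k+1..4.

Adjacent pairs: M1M2 = 40·29·10 = 11600; M2M3 = 29·10·4 = 1160; M3M4 = 10·4·45 = 1800.
Length 3: M1..M3: k=1: 0+1160+40·29·4=5800; k=2: 11600+0+40·10·4=13200 → min 5800 | M2..M4: k=2: 0+1800+29·10·45=14850; k=3: 1160+0+29·4·45=6380 → min 6380.
Top-level splits: k=1: (M1..M1)·(M2..M4) → 0+6380+40·29·45 = 58580; k=2: (M1..M2)·(M3..M4) → 11600+1800+40·10·45 = 31400; k=3: (M1..M3)·(M4..M4) → 5800+0+40·4·45 = 13000.
Best split is after M3, i.e. k = 3.

3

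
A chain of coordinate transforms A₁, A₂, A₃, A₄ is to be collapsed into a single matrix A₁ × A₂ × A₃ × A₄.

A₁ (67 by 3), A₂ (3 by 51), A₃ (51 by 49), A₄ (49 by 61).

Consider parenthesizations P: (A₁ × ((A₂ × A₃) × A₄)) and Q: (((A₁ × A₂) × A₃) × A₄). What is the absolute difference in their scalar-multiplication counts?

349222

Order P = (A₁ × ((A₂ × A₃) × A₄)): (A₂ × A₃): 3×51 by 51×49 → 3×49, cost 3·51·49 = 7497; ((A₂ × A₃) × A₄): 3×49 by 49×61 → 3×61, cost 3·49·61 = 8967; cumulative 16464; (A₁ × ((A₂ × A₃) × A₄)): 67×3 by 3×61 → 67×61, cost 67·3·61 = 12261; cumulative 28725. Total 28725.
Order Q = (((A₁ × A₂) × A₃) × A₄): (A₁ × A₂): 67×3 by 3×51 → 67×51, cost 67·3·51 = 10251; ((A₁ × A₂) × A₃): 67×51 by 51×49 → 67×49, cost 67·51·49 = 167433; cumulative 177684; (((A₁ × A₂) × A₃) × A₄): 67×49 by 49×61 → 67×61, cost 67·49·61 = 200263; cumulative 377947. Total 377947.
Difference: |28725 − 377947| = 349222.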